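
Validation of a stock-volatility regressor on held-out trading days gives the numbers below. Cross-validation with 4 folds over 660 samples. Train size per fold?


Fold size = 660/4 = 165
Training per fold = 660 - 165 = 495

495


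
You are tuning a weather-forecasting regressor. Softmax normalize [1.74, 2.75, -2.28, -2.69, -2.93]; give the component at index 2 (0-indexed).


Exponentials: e^1.74=5.6973, e^2.75=15.6426, e^-2.28=0.1023, e^-2.69=0.0679, e^-2.93=0.0534
Sum = 21.5635
Softmax = [0.2642, 0.7254, 0.0047, 0.0031, 0.0025]
p[2] = 0.1023/21.5635 = 0.0047

0.0047


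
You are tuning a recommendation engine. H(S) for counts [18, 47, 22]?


Probabilities: [18/87, 47/87, 22/87] ≈ [0.2069, 0.5402, 0.2529]
H = -((18/87)·log₂(18/87) + (47/87)·log₂(47/87) + (22/87)·log₂(22/87))
  = 1.4518 bits

1.4518 bits


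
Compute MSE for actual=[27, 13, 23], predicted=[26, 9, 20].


Squared errors: (27-26)²=1, (13-9)²=16, (23-20)²=9
Sum = 26
MSE = 26/3 = 26/3

26/3


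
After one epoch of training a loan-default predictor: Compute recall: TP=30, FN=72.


Recall = TP/(TP+FN)
= 30/(30+72)
= 30/102 = 29.41%

29.41%


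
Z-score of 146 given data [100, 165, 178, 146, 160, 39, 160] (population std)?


μ = 135.4286, σ = 45.6066
z = (146 - 135.4286)/45.6066 = 0.2318

0.2318


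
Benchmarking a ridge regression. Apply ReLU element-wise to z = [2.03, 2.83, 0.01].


ReLU(2.03) = max(0, 2.03) = 2.03
ReLU(2.83) = max(0, 2.83) = 2.83
ReLU(0.01) = max(0, 0.01) = 0.01
result = [2.03, 2.83, 0.01]

[2.03, 2.83, 0.01]


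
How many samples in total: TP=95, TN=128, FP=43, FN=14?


Total = TP + TN + FP + FN
= 95 + 128 + 43 + 14
= 280
(Predicted positive: 138, predicted negative: 142)

280


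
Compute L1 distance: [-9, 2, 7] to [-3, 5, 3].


d = |-9+ 3| + |2-5| + |7-3|
  = 6 + 3 + 4
  = 13

13


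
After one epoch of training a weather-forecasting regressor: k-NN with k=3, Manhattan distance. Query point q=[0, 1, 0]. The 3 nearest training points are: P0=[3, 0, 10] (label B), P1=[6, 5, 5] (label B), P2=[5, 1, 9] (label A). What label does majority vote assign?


d(q,P0) = 14  (label B)
d(q,P1) = 15  (label B)
d(q,P2) = 14  (label A)
Votes: A=1, B=2
Majority → B

B


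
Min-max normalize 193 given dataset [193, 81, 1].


min=1, max=193
(193-1)/(193-1) = 192/192 = 1.0

1.0


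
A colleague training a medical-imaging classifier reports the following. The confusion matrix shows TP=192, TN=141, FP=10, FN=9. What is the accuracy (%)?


Accuracy = (TP+TN)/(TP+TN+FP+FN)
= (192+141)/(352)
= 333/352 = 94.6%

94.6%


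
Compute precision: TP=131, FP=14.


Precision = TP/(TP+FP)
= 131/(131+14)
= 131/145 = 90.34%

90.34%


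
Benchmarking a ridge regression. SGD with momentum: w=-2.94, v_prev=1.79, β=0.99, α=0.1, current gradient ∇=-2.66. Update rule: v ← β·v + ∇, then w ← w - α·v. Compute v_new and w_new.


v_new = 0.99·1.79 - 2.66 = 1.7721 - 2.66 = -0.8879
w_new = -2.94 - 0.1·-0.8879 = -2.94 + 0.08879 = -2.85121

v_new=-0.8879, w_new=-2.85121


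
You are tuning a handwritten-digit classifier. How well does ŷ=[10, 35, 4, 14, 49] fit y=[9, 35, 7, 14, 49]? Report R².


ȳ = 22.8
SS_res = Σ(y-ŷ)² = 10
SS_tot = Σ(y-ȳ)² = 1352.8
R² = 1 - SS_res/SS_tot = 1 - 0.0074 = 0.9926

0.9926


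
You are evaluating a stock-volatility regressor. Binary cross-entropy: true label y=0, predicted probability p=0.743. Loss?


BCE = -[y·ln(p) + (1-y)·ln(1-p)]
= -0 - 1·ln(1-0.743)
= -ln(0.257) = 1.3587

1.3587


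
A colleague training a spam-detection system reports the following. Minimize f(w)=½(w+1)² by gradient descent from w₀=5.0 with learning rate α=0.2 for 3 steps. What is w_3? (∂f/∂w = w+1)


step 1: grad = 5+1 = 6; w = 5 - 0.2·(6) = 3.8
step 2: grad = 3.8+1 = 4.8; w = 3.8 - 0.2·(4.8) = 2.84
step 3: grad = 2.84+1 = 3.84; w = 2.84 - 0.2·(3.84) = 2.072

2.072


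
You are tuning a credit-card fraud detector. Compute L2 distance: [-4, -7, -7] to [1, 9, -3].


d = √((-4-1)² + (-7-9)² + (-7+ 3)²)
  = √(25 + 256 + 16)
  = √297 = 17.2337

17.2337


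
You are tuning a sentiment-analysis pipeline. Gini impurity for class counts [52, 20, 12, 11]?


Probabilities: [52/95, 20/95, 12/95, 11/95] ≈ [0.5474, 0.2105, 0.1263, 0.1158]
Σpᵢ² = (2704 + 400 + 144 + 121)/95² = 3369/9025
Gini = 1 - Σpᵢ² = 1 - 3369/9025 = 0.6267

0.6267


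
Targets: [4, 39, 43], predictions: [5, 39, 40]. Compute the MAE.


Absolute errors: |4-5|=1, |39-39|=0, |43-40|=3
Sum = 4
MAE = 4/3 = 4/3

4/3


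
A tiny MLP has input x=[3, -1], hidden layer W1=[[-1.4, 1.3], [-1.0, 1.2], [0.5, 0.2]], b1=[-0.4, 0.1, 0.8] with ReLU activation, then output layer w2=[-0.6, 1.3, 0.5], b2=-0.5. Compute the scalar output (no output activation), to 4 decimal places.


z1[0] = (-1.4)·(3) + (1.3)·(-1) - 0.4 = -5.9
z1[1] = (-1.0)·(3) + (1.2)·(-1) + 0.1 = -4.1
z1[2] = (0.5)·(3) + (0.2)·(-1) + 0.8 = 2.1
h = ReLU(z1) = [0.0, 0.0, 2.1]
output = (-0.6)·(0.0) + (1.3)·(0.0) + (0.5)·(2.1) - 0.5 = 0.55

0.55


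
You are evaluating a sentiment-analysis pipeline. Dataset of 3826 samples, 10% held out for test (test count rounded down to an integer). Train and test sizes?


Test = ⌊3826·10/100⌋ = 382
Train = 3826 - 382 = 3444

Train: 3444, Test: 382


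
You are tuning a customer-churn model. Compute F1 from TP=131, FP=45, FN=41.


Precision = 131/176 = 0.7443
Recall = 131/172 = 0.7616
F1 = 2·P·R/(P+R) = 2·TP/(2·TP+FP+FN) = 262/(262+45+41) = 262/348 = 0.7529

0.7529


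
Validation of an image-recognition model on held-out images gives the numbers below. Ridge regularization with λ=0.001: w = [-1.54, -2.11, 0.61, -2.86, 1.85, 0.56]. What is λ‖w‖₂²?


‖w‖₂² = (-1.54)² + (-2.11)² + (0.61)² + (-2.86)² + (1.85)² + (0.56)²
     = 2.3716 + 4.4521 + 0.3721 + 8.1796 + 3.4225 + 0.3136
     = 19.1115
λ·‖w‖₂² = 0.001·19.1115 = 0.019112

0.019112


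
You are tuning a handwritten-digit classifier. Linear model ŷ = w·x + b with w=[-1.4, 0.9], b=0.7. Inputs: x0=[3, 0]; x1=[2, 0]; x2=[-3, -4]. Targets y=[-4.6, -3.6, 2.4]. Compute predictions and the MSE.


ŷ0 = (-1.4)·(3) + (0.9)·(0) + 0.7 = -3.5
ŷ1 = (-1.4)·(2) + (0.9)·(0) + 0.7 = -2.1
ŷ2 = (-1.4)·(-3) + (0.9)·(-4) + 0.7 = 1.3
errors² = [1.21, 2.25, 1.21]
MSE = 4.6700/3 = 1.5567

1.5567


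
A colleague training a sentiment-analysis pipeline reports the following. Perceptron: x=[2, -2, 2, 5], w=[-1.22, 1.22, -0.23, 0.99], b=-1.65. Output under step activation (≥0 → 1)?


z = (2)·(-1.22) + (-2)·(1.22) + (2)·(-0.23) + (5)·(0.99) - 1.65
  = -2.04
step(z) = 0 (z<0)

0


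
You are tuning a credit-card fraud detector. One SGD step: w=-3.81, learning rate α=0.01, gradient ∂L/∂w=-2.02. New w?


w_new = w - α·∇
= -3.81 - 0.01·-2.02
= -3.81 + 0.0202
= -3.7898

-3.7898


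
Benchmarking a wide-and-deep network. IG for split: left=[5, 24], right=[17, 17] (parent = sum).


Parent = [22, 41], H_parent = 0.9334
H_left = 0.6632 (n=29), H_right = 1 (n=34)
H_children = (29/63)·0.6632 + (34/63)·1 = 0.845
IG = 0.9334 - 0.845 = 0.0884

0.0884


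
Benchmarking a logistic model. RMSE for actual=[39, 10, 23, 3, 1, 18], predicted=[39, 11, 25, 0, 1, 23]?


MSE = 39/6 = 6.5
RMSE = √(39/6) = 2.5495

2.5495


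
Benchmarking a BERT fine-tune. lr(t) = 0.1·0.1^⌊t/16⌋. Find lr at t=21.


n_drops = ⌊21/16⌋ = 1
lr = 0.1·0.1^1 = 0.1·0.1 = 0.01

0.01


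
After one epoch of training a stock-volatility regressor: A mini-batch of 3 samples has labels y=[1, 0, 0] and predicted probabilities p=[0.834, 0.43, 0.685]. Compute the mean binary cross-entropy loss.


L[0] = -ln(0.834) = 0.1815
L[1] = -ln(1-0.43) = -ln(0.57) = 0.5621
L[2] = -ln(1-0.685) = -ln(0.315) = 1.1552
mean = (0.1815 + 0.5621 + 1.1552)/3 = 0.6329

0.6329


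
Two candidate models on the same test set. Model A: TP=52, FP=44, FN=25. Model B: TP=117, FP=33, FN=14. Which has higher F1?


Model A: P=52/96=0.5417, R=52/77=0.6753, F1=2PR/(P+R)=2TP/(2TP+FP+FN)=104/173=0.6012
Model B: P=117/150=0.78, R=117/131=0.8931, F1=2PR/(P+R)=2TP/(2TP+FP+FN)=234/281=0.8327
0.6012 < 0.8327 → Model B

Model B


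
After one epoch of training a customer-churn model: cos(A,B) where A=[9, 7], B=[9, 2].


A·B = 9·9 + 7·2 = 95
‖A‖ = √130 = 11.4018, ‖B‖ = √85 = 9.2195
cos = 95/(√130·√85) = 95/√11050 = 0.9037

0.9037


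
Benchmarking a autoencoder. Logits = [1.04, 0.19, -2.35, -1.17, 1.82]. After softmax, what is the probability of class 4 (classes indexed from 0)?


Exponentials: e^1.04=2.8292, e^0.19=1.2092, e^-2.35=0.0954, e^-1.17=0.3104, e^1.82=6.1719
Sum = 10.6161
Softmax = [0.2665, 0.1139, 0.009, 0.0292, 0.5814]
p[4] = 6.1719/10.6161 = 0.5814

0.5814


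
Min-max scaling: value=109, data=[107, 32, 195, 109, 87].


min=32, max=195
(109-32)/(195-32) = 77/163 = 0.4724

0.4724


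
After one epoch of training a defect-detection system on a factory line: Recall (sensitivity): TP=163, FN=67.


Recall = TP/(TP+FN)
= 163/(163+67)
= 163/230 = 70.87%

70.87%


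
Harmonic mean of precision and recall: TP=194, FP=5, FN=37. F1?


Precision = 194/199 = 0.9749
Recall = 194/231 = 0.8398
F1 = 2·P·R/(P+R) = 2·TP/(2·TP+FP+FN) = 388/(388+5+37) = 388/430 = 0.9023

0.9023


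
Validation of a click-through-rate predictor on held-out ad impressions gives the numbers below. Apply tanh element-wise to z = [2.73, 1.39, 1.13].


tanh(2.73) = 0.9915
tanh(1.39) = 0.8832
tanh(1.13) = 0.811
result = [0.9915, 0.8832, 0.811]

[0.9915, 0.8832, 0.811]


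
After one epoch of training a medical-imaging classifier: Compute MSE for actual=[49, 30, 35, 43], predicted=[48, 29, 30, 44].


Squared errors: (49-48)²=1, (30-29)²=1, (35-30)²=25, (43-44)²=1
Sum = 28
MSE = 28/4 = 7

7


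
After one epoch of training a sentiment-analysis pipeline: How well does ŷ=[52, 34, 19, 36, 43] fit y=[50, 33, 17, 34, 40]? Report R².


ȳ = 34.8
SS_res = Σ(y-ŷ)² = 22
SS_tot = Σ(y-ȳ)² = 578.8
R² = 1 - SS_res/SS_tot = 1 - 0.038 = 0.962

0.962


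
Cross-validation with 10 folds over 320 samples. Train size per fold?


Fold size = 320/10 = 32
Training per fold = 320 - 32 = 288

288


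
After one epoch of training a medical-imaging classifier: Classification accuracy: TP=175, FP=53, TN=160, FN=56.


Accuracy = (TP+TN)/(TP+TN+FP+FN)
= (175+160)/(444)
= 335/444 = 75.45%

75.45%


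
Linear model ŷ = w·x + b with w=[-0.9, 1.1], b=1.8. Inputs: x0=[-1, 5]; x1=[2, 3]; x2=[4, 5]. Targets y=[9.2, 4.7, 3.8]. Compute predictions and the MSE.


ŷ0 = (-0.9)·(-1) + (1.1)·(5) + 1.8 = 8.2
ŷ1 = (-0.9)·(2) + (1.1)·(3) + 1.8 = 3.3
ŷ2 = (-0.9)·(4) + (1.1)·(5) + 1.8 = 3.7
errors² = [1.0, 1.96, 0.01]
MSE = 2.9700/3 = 0.99

0.99


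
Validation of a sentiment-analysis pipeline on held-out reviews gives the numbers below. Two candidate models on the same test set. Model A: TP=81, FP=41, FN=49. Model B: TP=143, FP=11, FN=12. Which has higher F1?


Model A: P=81/122=0.6639, R=81/130=0.6231, F1=2PR/(P+R)=2TP/(2TP+FP+FN)=162/252=0.6429
Model B: P=143/154=0.9286, R=143/155=0.9226, F1=2PR/(P+R)=2TP/(2TP+FP+FN)=286/309=0.9256
0.6429 < 0.9256 → Model B

Model B


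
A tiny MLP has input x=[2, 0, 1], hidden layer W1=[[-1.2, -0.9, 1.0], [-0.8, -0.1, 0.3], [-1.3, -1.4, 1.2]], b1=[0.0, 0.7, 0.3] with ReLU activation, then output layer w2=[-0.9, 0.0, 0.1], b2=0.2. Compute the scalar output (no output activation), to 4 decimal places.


z1[0] = (-1.2)·(2) + (-0.9)·(0) + (1.0)·(1) + 0.0 = -1.4
z1[1] = (-0.8)·(2) + (-0.1)·(0) + (0.3)·(1) + 0.7 = -0.6
z1[2] = (-1.3)·(2) + (-1.4)·(0) + (1.2)·(1) + 0.3 = -1.1
h = ReLU(z1) = [0.0, 0.0, 0.0]
output = (-0.9)·(0.0) + (0.0)·(0.0) + (0.1)·(0.0) + 0.2 = 0.2

0.2


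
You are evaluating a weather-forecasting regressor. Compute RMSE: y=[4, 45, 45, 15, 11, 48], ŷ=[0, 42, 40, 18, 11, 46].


MSE = 63/6 = 10.5
RMSE = √(63/6) = 3.2404

3.2404


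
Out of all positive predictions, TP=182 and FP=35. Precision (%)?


Precision = TP/(TP+FP)
= 182/(182+35)
= 182/217 = 83.87%

83.87%


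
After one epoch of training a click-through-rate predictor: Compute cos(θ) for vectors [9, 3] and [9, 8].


A·B = 9·9 + 3·8 = 105
‖A‖ = √90 = 9.4868, ‖B‖ = √145 = 12.0416
cos = 105/(√90·√145) = 105/√13050 = 0.9191

0.9191


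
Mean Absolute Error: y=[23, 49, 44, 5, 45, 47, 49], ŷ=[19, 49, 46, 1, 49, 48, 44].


Absolute errors: |23-19|=4, |49-49|=0, |44-46|=2, |5-1|=4, |45-49|=4, |47-48|=1, |49-44|=5
Sum = 20
MAE = 20/7 = 20/7

20/7


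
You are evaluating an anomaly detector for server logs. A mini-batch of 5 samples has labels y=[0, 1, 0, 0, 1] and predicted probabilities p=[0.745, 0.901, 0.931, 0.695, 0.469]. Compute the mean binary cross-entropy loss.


L[0] = -ln(1-0.745) = -ln(0.255) = 1.3665
L[1] = -ln(0.901) = 0.1043
L[2] = -ln(1-0.931) = -ln(0.069) = 2.6736
L[3] = -ln(1-0.695) = -ln(0.305) = 1.1874
L[4] = -ln(0.469) = 0.7572
mean = (1.3665 + 0.1043 + 2.6736 + 1.1874 + 0.7572)/5 = 1.2178

1.2178


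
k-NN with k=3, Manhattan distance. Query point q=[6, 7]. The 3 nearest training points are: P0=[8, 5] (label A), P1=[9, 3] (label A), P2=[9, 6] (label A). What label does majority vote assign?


d(q,P0) = 4  (label A)
d(q,P1) = 7  (label A)
d(q,P2) = 4  (label A)
Votes: A=3, B=0
Majority → A

A


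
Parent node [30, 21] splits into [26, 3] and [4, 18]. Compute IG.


Parent = [30, 21], H_parent = 0.9774
H_left = 0.4798 (n=29), H_right = 0.684 (n=22)
H_children = (29/51)·0.4798 + (22/51)·0.684 = 0.5679
IG = 0.9774 - 0.5679 = 0.4095

0.4095


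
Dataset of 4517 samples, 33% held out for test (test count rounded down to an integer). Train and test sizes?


Test = ⌊4517·33/100⌋ = 1490
Train = 4517 - 1490 = 3027

Train: 3027, Test: 1490


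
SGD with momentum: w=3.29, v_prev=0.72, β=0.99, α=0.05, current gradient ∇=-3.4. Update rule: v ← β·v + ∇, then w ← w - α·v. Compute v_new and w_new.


v_new = 0.99·0.72 - 3.4 = 0.7128 - 3.4 = -2.6872
w_new = 3.29 - 0.05·-2.6872 = 3.29 + 0.13436 = 3.42436

v_new=-2.6872, w_new=3.42436


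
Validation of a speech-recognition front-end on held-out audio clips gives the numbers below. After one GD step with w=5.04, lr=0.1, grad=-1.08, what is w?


w_new = w - α·∇
= 5.04 - 0.1·-1.08
= 5.04 + 0.108
= 5.148

5.148


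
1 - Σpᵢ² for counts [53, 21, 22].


Probabilities: [53/96, 21/96, 22/96] ≈ [0.5521, 0.2188, 0.2292]
Σpᵢ² = (2809 + 441 + 484)/96² = 3734/9216
Gini = 1 - Σpᵢ² = 1 - 3734/9216 = 0.5948

0.5948


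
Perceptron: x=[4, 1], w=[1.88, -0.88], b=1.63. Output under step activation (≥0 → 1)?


z = (4)·(1.88) + (1)·(-0.88) + 1.63
  = 8.27
step(z) = 1 (z≥0)

1


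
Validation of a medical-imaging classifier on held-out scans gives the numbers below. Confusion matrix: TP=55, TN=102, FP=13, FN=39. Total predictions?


Total = TP + TN + FP + FN
= 55 + 102 + 13 + 39
= 209
(Predicted positive: 68, predicted negative: 141)

209


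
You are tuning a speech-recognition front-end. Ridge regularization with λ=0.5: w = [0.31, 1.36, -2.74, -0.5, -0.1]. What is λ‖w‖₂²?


‖w‖₂² = (0.31)² + (1.36)² + (-2.74)² + (-0.5)² + (-0.1)²
     = 0.0961 + 1.8496 + 7.5076 + 0.25 + 0.01
     = 9.7133
λ·‖w‖₂² = 0.5·9.7133 = 4.85665

4.85665


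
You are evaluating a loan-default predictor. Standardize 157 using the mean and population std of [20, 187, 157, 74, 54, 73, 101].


μ = 95.1429, σ = 54.215
z = (157 - 95.1429)/54.215 = 1.141

1.141


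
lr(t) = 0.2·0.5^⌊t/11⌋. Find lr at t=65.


n_drops = ⌊65/11⌋ = 5
lr = 0.2·0.5^5 = 0.2·0.03125 = 0.00625

0.00625


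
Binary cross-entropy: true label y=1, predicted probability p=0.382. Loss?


BCE = -[y·ln(p) + (1-y)·ln(1-p)]
= -1·ln(0.382) - 0
= -ln(0.382) = 0.9623

0.9623


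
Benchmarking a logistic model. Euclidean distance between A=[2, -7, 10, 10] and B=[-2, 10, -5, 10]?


d = √((2+ 2)² + (-7-10)² + (10+ 5)² + (10-10)²)
  = √(16 + 289 + 225 + 0)
  = √530 = 23.0217

23.0217


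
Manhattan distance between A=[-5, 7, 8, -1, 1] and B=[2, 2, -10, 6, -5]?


d = |-5-2| + |7-2| + |8+ 10| + |-1-6| + |1+ 5|
  = 7 + 5 + 18 + 7 + 6
  = 43

43


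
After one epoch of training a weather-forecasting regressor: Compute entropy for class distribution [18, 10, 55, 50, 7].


Probabilities: [18/140, 10/140, 55/140, 50/140, 7/140] ≈ [0.1286, 0.0714, 0.3929, 0.3571, 0.05]
H = -((18/140)·log₂(18/140) + (10/140)·log₂(10/140) + (55/140)·log₂(55/140) + (50/140)·log₂(50/140) + (7/140)·log₂(7/140))
  = 1.9286 bits

1.9286 bits


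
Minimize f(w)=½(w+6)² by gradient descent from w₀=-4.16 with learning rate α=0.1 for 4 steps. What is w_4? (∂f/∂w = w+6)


step 1: grad = -4.16+6 = 1.84; w = -4.16 - 0.1·(1.84) = -4.344
step 2: grad = -4.344+6 = 1.656; w = -4.344 - 0.1·(1.656) = -4.5096
step 3: grad = -4.5096+6 = 1.4904; w = -4.5096 - 0.1·(1.4904) = -4.65864
step 4: grad = -4.65864+6 = 1.34136; w = -4.65864 - 0.1·(1.34136) = -4.792776

-4.792776


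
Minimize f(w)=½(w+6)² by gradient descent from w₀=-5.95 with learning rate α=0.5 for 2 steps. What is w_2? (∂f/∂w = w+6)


step 1: grad = -5.95+6 = 0.05; w = -5.95 - 0.5·(0.05) = -5.975
step 2: grad = -5.975+6 = 0.025; w = -5.975 - 0.5·(0.025) = -5.9875

-5.9875


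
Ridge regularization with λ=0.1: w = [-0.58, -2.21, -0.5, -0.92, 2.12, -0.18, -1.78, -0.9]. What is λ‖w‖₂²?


‖w‖₂² = (-0.58)² + (-2.21)² + (-0.5)² + (-0.92)² + (2.12)² + (-0.18)² + (-1.78)² + (-0.9)²
     = 0.3364 + 4.8841 + 0.25 + 0.8464 + 4.4944 + 0.0324 + 3.1684 + 0.81
     = 14.8221
λ·‖w‖₂² = 0.1·14.8221 = 1.48221

1.48221


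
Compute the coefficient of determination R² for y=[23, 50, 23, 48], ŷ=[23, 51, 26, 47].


ȳ = 36
SS_res = Σ(y-ŷ)² = 11
SS_tot = Σ(y-ȳ)² = 678
R² = 1 - SS_res/SS_tot = 1 - 0.0162 = 0.9838

0.9838


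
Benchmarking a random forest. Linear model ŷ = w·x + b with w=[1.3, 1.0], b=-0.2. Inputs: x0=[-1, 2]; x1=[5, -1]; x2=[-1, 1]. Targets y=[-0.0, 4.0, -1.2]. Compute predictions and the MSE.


ŷ0 = (1.3)·(-1) + (1.0)·(2) - 0.2 = 0.5
ŷ1 = (1.3)·(5) + (1.0)·(-1) - 0.2 = 5.3
ŷ2 = (1.3)·(-1) + (1.0)·(1) - 0.2 = -0.5
errors² = [0.25, 1.69, 0.49]
MSE = 2.4300/3 = 0.81

0.81


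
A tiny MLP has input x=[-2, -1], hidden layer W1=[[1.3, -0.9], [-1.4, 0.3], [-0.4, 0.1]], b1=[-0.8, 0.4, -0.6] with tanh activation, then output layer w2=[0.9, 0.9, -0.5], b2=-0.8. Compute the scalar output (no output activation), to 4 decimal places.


z1[0] = (1.3)·(-2) + (-0.9)·(-1) - 0.8 = -2.5
z1[1] = (-1.4)·(-2) + (0.3)·(-1) + 0.4 = 2.9
z1[2] = (-0.4)·(-2) + (0.1)·(-1) - 0.6 = 0.1
h = tanh(z1) = [-0.9866, 0.994, 0.0997]
output = (0.9)·(-0.9866) + (0.9)·(0.994) + (-0.5)·(0.0997) - 0.8 = -0.8432

-0.8432


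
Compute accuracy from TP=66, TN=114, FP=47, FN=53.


Accuracy = (TP+TN)/(TP+TN+FP+FN)
= (66+114)/(280)
= 180/280 = 64.29%

64.29%


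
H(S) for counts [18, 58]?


Probabilities: [18/76, 58/76] ≈ [0.2368, 0.7632]
H = -((18/76)·log₂(18/76) + (58/76)·log₂(58/76))
  = 0.7897 bits

0.7897 bits


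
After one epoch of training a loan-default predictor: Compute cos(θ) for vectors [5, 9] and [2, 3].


A·B = 5·2 + 9·3 = 37
‖A‖ = √106 = 10.2956, ‖B‖ = √13 = 3.6056
cos = 37/(√106·√13) = 37/√1378 = 0.9967

0.9967


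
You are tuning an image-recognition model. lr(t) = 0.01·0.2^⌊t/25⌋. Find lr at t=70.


n_drops = ⌊70/25⌋ = 2
lr = 0.01·0.2^2 = 0.01·0.04 = 0.0004

0.0004


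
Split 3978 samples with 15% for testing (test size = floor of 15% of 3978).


Test = ⌊3978·15/100⌋ = 596
Train = 3978 - 596 = 3382

Train: 3382, Test: 596


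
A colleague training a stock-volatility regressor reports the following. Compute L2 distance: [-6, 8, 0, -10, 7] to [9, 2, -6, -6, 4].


d = √((-6-9)² + (8-2)² + (0+ 6)² + (-10+ 6)² + (7-4)²)
  = √(225 + 36 + 36 + 16 + 9)
  = √322 = 17.9444

17.9444


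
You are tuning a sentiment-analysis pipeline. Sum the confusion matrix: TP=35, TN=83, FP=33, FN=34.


Total = TP + TN + FP + FN
= 35 + 83 + 33 + 34
= 185
(Predicted positive: 68, predicted negative: 117)

185


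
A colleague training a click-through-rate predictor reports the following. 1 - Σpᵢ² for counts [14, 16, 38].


Probabilities: [14/68, 16/68, 38/68] ≈ [0.2059, 0.2353, 0.5588]
Σpᵢ² = (196 + 256 + 1444)/68² = 1896/4624
Gini = 1 - Σpᵢ² = 1 - 1896/4624 = 0.59

0.59


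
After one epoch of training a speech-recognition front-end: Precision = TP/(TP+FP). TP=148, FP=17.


Precision = TP/(TP+FP)
= 148/(148+17)
= 148/165 = 89.7%

89.7%


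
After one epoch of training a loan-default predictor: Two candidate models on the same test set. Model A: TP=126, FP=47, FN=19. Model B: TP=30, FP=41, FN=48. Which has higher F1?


Model A: P=126/173=0.7283, R=126/145=0.869, F1=2PR/(P+R)=2TP/(2TP+FP+FN)=252/318=0.7925
Model B: P=30/71=0.4225, R=30/78=0.3846, F1=2PR/(P+R)=2TP/(2TP+FP+FN)=60/149=0.4027
0.7925 > 0.4027 → Model A

Model A


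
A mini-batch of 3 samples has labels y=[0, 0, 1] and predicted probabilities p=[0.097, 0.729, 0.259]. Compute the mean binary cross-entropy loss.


L[0] = -ln(1-0.097) = -ln(0.903) = 0.102
L[1] = -ln(1-0.729) = -ln(0.271) = 1.3056
L[2] = -ln(0.259) = 1.3509
mean = (0.102 + 1.3056 + 1.3509)/3 = 0.9195

0.9195


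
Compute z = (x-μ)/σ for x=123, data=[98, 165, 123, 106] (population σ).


μ = 123, σ = 25.8747
z = (123 - 123)/25.8747 = 0.0

0.0


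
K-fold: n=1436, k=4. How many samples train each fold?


Fold size = 1436/4 = 359
Training per fold = 1436 - 359 = 1077

1077


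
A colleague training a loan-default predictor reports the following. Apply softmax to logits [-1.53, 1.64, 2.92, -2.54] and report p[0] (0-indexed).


Exponentials: e^-1.53=0.2165, e^1.64=5.1552, e^2.92=18.5413, e^-2.54=0.0789
Sum = 23.9919
Softmax = [0.009, 0.2149, 0.7728, 0.0033]
p[0] = 0.2165/23.9919 = 0.009

0.009


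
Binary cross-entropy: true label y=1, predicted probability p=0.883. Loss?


BCE = -[y·ln(p) + (1-y)·ln(1-p)]
= -1·ln(0.883) - 0
= -ln(0.883) = 0.1244

0.1244


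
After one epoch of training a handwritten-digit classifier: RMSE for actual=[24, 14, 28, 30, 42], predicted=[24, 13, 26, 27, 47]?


MSE = 39/5 = 7.8
RMSE = √(39/5) = 2.7928

2.7928


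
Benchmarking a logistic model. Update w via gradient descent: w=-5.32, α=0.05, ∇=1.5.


w_new = w - α·∇
= -5.32 - 0.05·1.5
= -5.32 - 0.075
= -5.395

-5.395


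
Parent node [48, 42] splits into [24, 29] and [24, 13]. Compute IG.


Parent = [48, 42], H_parent = 0.9968
H_left = 0.9936 (n=53), H_right = 0.9353 (n=37)
H_children = (53/90)·0.9936 + (37/90)·0.9353 = 0.9696
IG = 0.9968 - 0.9696 = 0.0272

0.0272


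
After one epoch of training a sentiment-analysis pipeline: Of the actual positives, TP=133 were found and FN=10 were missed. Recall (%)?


Recall = TP/(TP+FN)
= 133/(133+10)
= 133/143 = 93.01%

93.01%


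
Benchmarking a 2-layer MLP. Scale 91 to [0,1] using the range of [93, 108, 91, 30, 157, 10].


min=10, max=157
(91-10)/(157-10) = 81/147 = 0.551

0.551


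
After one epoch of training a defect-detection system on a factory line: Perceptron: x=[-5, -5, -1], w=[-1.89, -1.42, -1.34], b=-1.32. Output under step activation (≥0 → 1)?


z = (-5)·(-1.89) + (-5)·(-1.42) + (-1)·(-1.34) - 1.32
  = 16.57
step(z) = 1 (z≥0)

1


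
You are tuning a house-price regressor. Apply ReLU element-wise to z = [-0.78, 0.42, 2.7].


ReLU(-0.78) = max(0, -0.78) = 0.0
ReLU(0.42) = max(0, 0.42) = 0.42
ReLU(2.7) = max(0, 2.7) = 2.7
result = [0.0, 0.42, 2.7]

[0.0, 0.42, 2.7]


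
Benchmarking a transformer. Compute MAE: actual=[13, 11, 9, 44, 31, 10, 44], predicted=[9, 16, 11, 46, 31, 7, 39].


Absolute errors: |13-9|=4, |11-16|=5, |9-11|=2, |44-46|=2, |31-31|=0, |10-7|=3, |44-39|=5
Sum = 21
MAE = 21/7 = 3

3


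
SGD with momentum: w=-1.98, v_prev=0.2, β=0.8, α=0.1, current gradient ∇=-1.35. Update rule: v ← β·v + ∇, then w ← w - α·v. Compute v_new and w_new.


v_new = 0.8·0.2 - 1.35 = 0.16 - 1.35 = -1.19
w_new = -1.98 - 0.1·-1.19 = -1.98 + 0.119 = -1.861

v_new=-1.19, w_new=-1.861


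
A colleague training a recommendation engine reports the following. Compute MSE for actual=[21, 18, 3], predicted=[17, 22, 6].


Squared errors: (21-17)²=16, (18-22)²=16, (3-6)²=9
Sum = 41
MSE = 41/3 = 41/3

41/3


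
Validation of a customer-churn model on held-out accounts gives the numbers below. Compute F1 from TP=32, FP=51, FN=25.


Precision = 32/83 = 0.3855
Recall = 32/57 = 0.5614
F1 = 2·P·R/(P+R) = 2·TP/(2·TP+FP+FN) = 64/(64+51+25) = 64/140 = 0.4571

0.4571


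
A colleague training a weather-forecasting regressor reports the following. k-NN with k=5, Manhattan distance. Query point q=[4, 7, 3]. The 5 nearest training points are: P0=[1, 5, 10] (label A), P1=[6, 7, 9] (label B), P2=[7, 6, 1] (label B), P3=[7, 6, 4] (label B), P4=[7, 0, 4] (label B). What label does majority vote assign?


d(q,P0) = 12  (label A)
d(q,P1) = 8  (label B)
d(q,P2) = 6  (label B)
d(q,P3) = 5  (label B)
d(q,P4) = 11  (label B)
Votes: A=1, B=4
Majority → B

B


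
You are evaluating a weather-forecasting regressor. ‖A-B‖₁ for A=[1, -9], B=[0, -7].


d = |1-0| + |-9+ 7|
  = 1 + 2
  = 3

3


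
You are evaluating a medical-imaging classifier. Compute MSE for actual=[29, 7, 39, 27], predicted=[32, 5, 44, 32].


Squared errors: (29-32)²=9, (7-5)²=4, (39-44)²=25, (27-32)²=25
Sum = 63
MSE = 63/4 = 63/4

63/4


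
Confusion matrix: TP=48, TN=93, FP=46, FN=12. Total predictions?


Total = TP + TN + FP + FN
= 48 + 93 + 46 + 12
= 199
(Predicted positive: 94, predicted negative: 105)

199


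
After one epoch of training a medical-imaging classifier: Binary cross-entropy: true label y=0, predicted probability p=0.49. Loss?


BCE = -[y·ln(p) + (1-y)·ln(1-p)]
= -0 - 1·ln(1-0.49)
= -ln(0.51) = 0.6733

0.6733


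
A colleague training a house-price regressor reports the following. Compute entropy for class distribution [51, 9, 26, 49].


Probabilities: [51/135, 9/135, 26/135, 49/135] ≈ [0.3778, 0.0667, 0.1926, 0.363]
H = -((51/135)·log₂(51/135) + (9/135)·log₂(9/135) + (26/135)·log₂(26/135) + (49/135)·log₂(49/135))
  = 1.7794 bits

1.7794 bits


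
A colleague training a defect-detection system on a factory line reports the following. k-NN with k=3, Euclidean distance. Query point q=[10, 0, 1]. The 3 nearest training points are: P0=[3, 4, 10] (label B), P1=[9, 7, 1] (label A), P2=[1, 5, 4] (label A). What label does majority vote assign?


d(q,P0) = 12.083  (label B)
d(q,P1) = 7.0711  (label A)
d(q,P2) = 10.7238  (label A)
Votes: A=2, B=1
Majority → A

A


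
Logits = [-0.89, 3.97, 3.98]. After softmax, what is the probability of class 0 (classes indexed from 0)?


Exponentials: e^-0.89=0.4107, e^3.97=52.9845, e^3.98=53.517
Sum = 106.9122
Softmax = [0.0038, 0.4956, 0.5006]
p[0] = 0.4107/106.9122 = 0.0038

0.0038


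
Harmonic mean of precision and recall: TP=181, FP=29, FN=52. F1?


Precision = 181/210 = 0.8619
Recall = 181/233 = 0.7768
F1 = 2·P·R/(P+R) = 2·TP/(2·TP+FP+FN) = 362/(362+29+52) = 362/443 = 0.8172

0.8172


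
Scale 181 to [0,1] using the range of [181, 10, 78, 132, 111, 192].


min=10, max=192
(181-10)/(192-10) = 171/182 = 0.9396

0.9396


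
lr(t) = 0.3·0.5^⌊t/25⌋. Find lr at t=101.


n_drops = ⌊101/25⌋ = 4
lr = 0.3·0.5^4 = 0.3·0.0625 = 0.01875

0.01875


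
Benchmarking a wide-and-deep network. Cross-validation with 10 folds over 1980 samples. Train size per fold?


Fold size = 1980/10 = 198
Training per fold = 1980 - 198 = 1782

1782


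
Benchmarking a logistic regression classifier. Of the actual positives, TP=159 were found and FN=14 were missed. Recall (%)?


Recall = TP/(TP+FN)
= 159/(159+14)
= 159/173 = 91.91%

91.91%


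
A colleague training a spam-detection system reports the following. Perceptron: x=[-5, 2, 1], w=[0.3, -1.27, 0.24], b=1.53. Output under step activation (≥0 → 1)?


z = (-5)·(0.3) + (2)·(-1.27) + (1)·(0.24) + 1.53
  = -2.27
step(z) = 0 (z<0)

0


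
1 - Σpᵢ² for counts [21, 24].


Probabilities: [21/45, 24/45] ≈ [0.4667, 0.5333]
Σpᵢ² = (441 + 576)/45² = 1017/2025
Gini = 1 - Σpᵢ² = 1 - 1017/2025 = 0.4978

0.4978


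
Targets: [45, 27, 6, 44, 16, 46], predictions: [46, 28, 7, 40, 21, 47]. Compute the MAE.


Absolute errors: |45-46|=1, |27-28|=1, |6-7|=1, |44-40|=4, |16-21|=5, |46-47|=1
Sum = 13
MAE = 13/6 = 13/6

13/6


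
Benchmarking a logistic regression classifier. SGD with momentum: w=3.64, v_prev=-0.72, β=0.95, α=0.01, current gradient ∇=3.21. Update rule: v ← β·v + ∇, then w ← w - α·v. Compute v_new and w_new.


v_new = 0.95·-0.72 + 3.21 = -0.684 + 3.21 = 2.526
w_new = 3.64 - 0.01·2.526 = 3.64 - 0.02526 = 3.61474

v_new=2.526, w_new=3.61474


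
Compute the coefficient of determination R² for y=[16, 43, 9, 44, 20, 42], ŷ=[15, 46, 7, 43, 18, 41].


ȳ = 29
SS_res = Σ(y-ŷ)² = 20
SS_tot = Σ(y-ȳ)² = 1240
R² = 1 - SS_res/SS_tot = 1 - 0.0161 = 0.9839

0.9839


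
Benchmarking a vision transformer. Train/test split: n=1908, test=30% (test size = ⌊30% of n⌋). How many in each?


Test = ⌊1908·30/100⌋ = 572
Train = 1908 - 572 = 1336

Train: 1336, Test: 572


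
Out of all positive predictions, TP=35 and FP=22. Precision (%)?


Precision = TP/(TP+FP)
= 35/(35+22)
= 35/57 = 61.4%

61.4%


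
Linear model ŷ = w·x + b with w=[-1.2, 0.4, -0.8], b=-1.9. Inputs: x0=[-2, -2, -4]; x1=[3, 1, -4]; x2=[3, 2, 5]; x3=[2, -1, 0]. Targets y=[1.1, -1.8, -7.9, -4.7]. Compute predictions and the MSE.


ŷ0 = (-1.2)·(-2) + (0.4)·(-2) + (-0.8)·(-4) - 1.9 = 2.9
ŷ1 = (-1.2)·(3) + (0.4)·(1) + (-0.8)·(-4) - 1.9 = -1.9
ŷ2 = (-1.2)·(3) + (0.4)·(2) + (-0.8)·(5) - 1.9 = -8.7
ŷ3 = (-1.2)·(2) + (0.4)·(-1) + (-0.8)·(0) - 1.9 = -4.7
errors² = [3.24, 0.01, 0.64, 0.0]
MSE = 3.8900/4 = 0.9725

0.9725


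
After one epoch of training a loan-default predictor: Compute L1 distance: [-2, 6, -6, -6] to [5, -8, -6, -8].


d = |-2-5| + |6+ 8| + |-6+ 6| + |-6+ 8|
  = 7 + 14 + 0 + 2
  = 23

23


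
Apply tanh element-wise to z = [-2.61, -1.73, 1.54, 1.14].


tanh(-2.61) = -0.9892
tanh(-1.73) = -0.9391
tanh(1.54) = 0.9121
tanh(1.14) = 0.8144
result = [-0.9892, -0.9391, 0.9121, 0.8144]

[-0.9892, -0.9391, 0.9121, 0.8144]


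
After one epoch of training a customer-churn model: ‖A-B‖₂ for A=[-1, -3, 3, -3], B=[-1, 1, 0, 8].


d = √((-1+ 1)² + (-3-1)² + (3-0)² + (-3-8)²)
  = √(0 + 16 + 9 + 121)
  = √146 = 12.083

12.083


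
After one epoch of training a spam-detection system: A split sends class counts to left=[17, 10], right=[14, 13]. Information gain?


Parent = [31, 23], H_parent = 0.9841
H_left = 0.951 (n=27), H_right = 0.999 (n=27)
H_children = (27/54)·0.951 + (27/54)·0.999 = 0.975
IG = 0.9841 - 0.975 = 0.0091

0.0091


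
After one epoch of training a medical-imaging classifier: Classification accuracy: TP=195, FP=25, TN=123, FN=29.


Accuracy = (TP+TN)/(TP+TN+FP+FN)
= (195+123)/(372)
= 318/372 = 85.48%

85.48%


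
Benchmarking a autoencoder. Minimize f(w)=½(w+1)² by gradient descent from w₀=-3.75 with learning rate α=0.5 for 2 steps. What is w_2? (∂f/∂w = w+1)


step 1: grad = -3.75+1 = -2.75; w = -3.75 - 0.5·(-2.75) = -2.375
step 2: grad = -2.375+1 = -1.375; w = -2.375 - 0.5·(-1.375) = -1.6875

-1.6875


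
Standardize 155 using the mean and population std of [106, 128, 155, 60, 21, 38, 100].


μ = 86.8571, σ = 45.2309
z = (155 - 86.8571)/45.2309 = 1.5066

1.5066


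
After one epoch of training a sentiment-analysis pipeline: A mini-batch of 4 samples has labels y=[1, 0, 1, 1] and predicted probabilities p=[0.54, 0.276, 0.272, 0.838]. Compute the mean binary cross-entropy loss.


L[0] = -ln(0.54) = 0.6162
L[1] = -ln(1-0.276) = -ln(0.724) = 0.323
L[2] = -ln(0.272) = 1.302
L[3] = -ln(0.838) = 0.1767
mean = (0.6162 + 0.323 + 1.302 + 0.1767)/4 = 0.6045

0.6045


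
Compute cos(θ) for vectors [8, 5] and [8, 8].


A·B = 8·8 + 5·8 = 104
‖A‖ = √89 = 9.434, ‖B‖ = √128 = 11.3137
cos = 104/(√89·√128) = 104/√11392 = 0.9744

0.9744


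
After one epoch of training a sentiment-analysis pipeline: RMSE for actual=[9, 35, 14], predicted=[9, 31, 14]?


MSE = 16/3 = 5.3333
RMSE = √(16/3) = 2.3094

2.3094


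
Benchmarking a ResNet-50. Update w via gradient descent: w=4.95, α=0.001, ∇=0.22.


w_new = w - α·∇
= 4.95 - 0.001·0.22
= 4.95 - 0.00022
= 4.94978

4.94978


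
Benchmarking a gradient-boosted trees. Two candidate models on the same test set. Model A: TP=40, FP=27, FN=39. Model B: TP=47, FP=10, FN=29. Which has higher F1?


Model A: P=40/67=0.597, R=40/79=0.5063, F1=2PR/(P+R)=2TP/(2TP+FP+FN)=80/146=0.5479
Model B: P=47/57=0.8246, R=47/76=0.6184, F1=2PR/(P+R)=2TP/(2TP+FP+FN)=94/133=0.7068
0.5479 < 0.7068 → Model B

Model B


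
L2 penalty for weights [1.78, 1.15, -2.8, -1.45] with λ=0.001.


‖w‖₂² = (1.78)² + (1.15)² + (-2.8)² + (-1.45)²
     = 3.1684 + 1.3225 + 7.84 + 2.1025
     = 14.4334
λ·‖w‖₂² = 0.001·14.4334 = 0.014433

0.014433


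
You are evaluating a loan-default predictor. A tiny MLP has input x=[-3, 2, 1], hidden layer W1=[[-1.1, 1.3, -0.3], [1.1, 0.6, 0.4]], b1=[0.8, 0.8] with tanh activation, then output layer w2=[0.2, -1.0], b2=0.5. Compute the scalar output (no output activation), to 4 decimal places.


z1[0] = (-1.1)·(-3) + (1.3)·(2) + (-0.3)·(1) + 0.8 = 6.4
z1[1] = (1.1)·(-3) + (0.6)·(2) + (0.4)·(1) + 0.8 = -0.9
h = tanh(z1) = [1.0, -0.7163]
output = (0.2)·(1.0) + (-1.0)·(-0.7163) + 0.5 = 1.4163

1.4163


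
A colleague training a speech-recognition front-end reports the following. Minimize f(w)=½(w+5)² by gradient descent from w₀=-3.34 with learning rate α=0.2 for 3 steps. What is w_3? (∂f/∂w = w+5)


step 1: grad = -3.34+5 = 1.66; w = -3.34 - 0.2·(1.66) = -3.672
step 2: grad = -3.672+5 = 1.328; w = -3.672 - 0.2·(1.328) = -3.9376
step 3: grad = -3.9376+5 = 1.0624; w = -3.9376 - 0.2·(1.0624) = -4.15008

-4.15008


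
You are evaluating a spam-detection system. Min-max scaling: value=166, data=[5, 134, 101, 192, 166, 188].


min=5, max=192
(166-5)/(192-5) = 161/187 = 0.861

0.861


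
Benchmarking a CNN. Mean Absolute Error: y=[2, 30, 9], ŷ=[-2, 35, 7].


Absolute errors: |2+ 2|=4, |30-35|=5, |9-7|=2
Sum = 11
MAE = 11/3 = 11/3

11/3


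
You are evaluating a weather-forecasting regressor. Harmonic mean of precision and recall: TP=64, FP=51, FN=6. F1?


Precision = 64/115 = 0.5565
Recall = 64/70 = 0.9143
F1 = 2·P·R/(P+R) = 2·TP/(2·TP+FP+FN) = 128/(128+51+6) = 128/185 = 0.6919

0.6919


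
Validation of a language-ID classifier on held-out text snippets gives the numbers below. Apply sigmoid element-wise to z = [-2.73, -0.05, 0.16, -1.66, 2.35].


σ(-2.73) = 1/(1+e^2.73) = 0.0612
σ(-0.05) = 1/(1+e^0.05) = 0.4875
σ(0.16) = 1/(1+e^-0.16) = 0.5399
σ(-1.66) = 1/(1+e^1.66) = 0.1598
σ(2.35) = 1/(1+e^-2.35) = 0.9129
result = [0.0612, 0.4875, 0.5399, 0.1598, 0.9129]

[0.0612, 0.4875, 0.5399, 0.1598, 0.9129]


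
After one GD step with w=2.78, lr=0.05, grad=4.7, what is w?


w_new = w - α·∇
= 2.78 - 0.05·4.7
= 2.78 - 0.235
= 2.545

2.545


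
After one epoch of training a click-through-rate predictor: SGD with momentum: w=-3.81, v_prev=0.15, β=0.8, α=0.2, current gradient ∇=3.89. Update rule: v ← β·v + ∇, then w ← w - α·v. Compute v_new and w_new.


v_new = 0.8·0.15 + 3.89 = 0.12 + 3.89 = 4.01
w_new = -3.81 - 0.2·4.01 = -3.81 - 0.802 = -4.612

v_new=4.01, w_new=-4.612


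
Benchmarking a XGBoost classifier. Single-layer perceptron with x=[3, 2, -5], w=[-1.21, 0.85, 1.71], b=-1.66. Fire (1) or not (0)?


z = (3)·(-1.21) + (2)·(0.85) + (-5)·(1.71) - 1.66
  = -12.14
step(z) = 0 (z<0)

0


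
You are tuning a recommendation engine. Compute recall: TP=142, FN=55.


Recall = TP/(TP+FN)
= 142/(142+55)
= 142/197 = 72.08%

72.08%


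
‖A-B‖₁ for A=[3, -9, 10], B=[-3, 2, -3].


d = |3+ 3| + |-9-2| + |10+ 3|
  = 6 + 11 + 13
  = 30

30


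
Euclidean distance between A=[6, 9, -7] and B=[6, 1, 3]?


d = √((6-6)² + (9-1)² + (-7-3)²)
  = √(0 + 64 + 100)
  = √164 = 12.8062

12.8062


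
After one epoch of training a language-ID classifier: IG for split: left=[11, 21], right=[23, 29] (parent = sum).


Parent = [34, 50], H_parent = 0.9737
H_left = 0.9284 (n=32), H_right = 0.9904 (n=52)
H_children = (32/84)·0.9284 + (52/84)·0.9904 = 0.9668
IG = 0.9737 - 0.9668 = 0.0069

0.0069


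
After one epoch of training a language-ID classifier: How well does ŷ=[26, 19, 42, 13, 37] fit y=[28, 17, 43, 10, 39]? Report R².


ȳ = 27.4
SS_res = Σ(y-ŷ)² = 22
SS_tot = Σ(y-ȳ)² = 789.2
R² = 1 - SS_res/SS_tot = 1 - 0.0279 = 0.9721

0.9721


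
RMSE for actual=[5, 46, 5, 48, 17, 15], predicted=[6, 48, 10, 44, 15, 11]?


MSE = 66/6 = 11
RMSE = √(66/6) = 3.3166

3.3166


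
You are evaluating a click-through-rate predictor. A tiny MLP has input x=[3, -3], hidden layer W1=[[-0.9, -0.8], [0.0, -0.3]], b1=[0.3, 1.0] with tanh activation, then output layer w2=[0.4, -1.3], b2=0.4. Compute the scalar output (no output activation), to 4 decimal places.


z1[0] = (-0.9)·(3) + (-0.8)·(-3) + 0.3 = 0.0
z1[1] = (0.0)·(3) + (-0.3)·(-3) + 1.0 = 1.9
h = tanh(z1) = [0.0, 0.9562]
output = (0.4)·(0.0) + (-1.3)·(0.9562) + 0.4 = -0.8431

-0.8431


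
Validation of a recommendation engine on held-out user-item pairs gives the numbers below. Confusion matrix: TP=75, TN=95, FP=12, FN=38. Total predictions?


Total = TP + TN + FP + FN
= 75 + 95 + 12 + 38
= 220
(Predicted positive: 87, predicted negative: 133)

220


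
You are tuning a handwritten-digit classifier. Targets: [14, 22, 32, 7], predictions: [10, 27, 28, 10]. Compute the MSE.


Squared errors: (14-10)²=16, (22-27)²=25, (32-28)²=16, (7-10)²=9
Sum = 66
MSE = 66/4 = 33/2

33/2


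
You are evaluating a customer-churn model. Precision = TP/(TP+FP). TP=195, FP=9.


Precision = TP/(TP+FP)
= 195/(195+9)
= 195/204 = 95.59%

95.59%


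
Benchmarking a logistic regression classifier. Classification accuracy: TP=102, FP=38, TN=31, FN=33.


Accuracy = (TP+TN)/(TP+TN+FP+FN)
= (102+31)/(204)
= 133/204 = 65.2%

65.2%


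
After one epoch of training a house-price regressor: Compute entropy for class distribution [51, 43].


Probabilities: [51/94, 43/94] ≈ [0.5426, 0.4574]
H = -((51/94)·log₂(51/94) + (43/94)·log₂(43/94))
  = 0.9948 bits

0.9948 bits


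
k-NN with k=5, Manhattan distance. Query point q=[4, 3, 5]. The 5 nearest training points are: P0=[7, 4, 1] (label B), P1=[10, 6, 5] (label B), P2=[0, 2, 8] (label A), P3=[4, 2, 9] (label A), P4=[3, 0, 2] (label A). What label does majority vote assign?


d(q,P0) = 8  (label B)
d(q,P1) = 9  (label B)
d(q,P2) = 8  (label A)
d(q,P3) = 5  (label A)
d(q,P4) = 7  (label A)
Votes: A=3, B=2
Majority → A

A


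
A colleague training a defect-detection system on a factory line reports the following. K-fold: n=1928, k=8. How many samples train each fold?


Fold size = 1928/8 = 241
Training per fold = 1928 - 241 = 1687

1687


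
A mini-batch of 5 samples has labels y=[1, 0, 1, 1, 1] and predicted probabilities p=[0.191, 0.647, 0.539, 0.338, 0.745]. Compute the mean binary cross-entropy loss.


L[0] = -ln(0.191) = 1.6555
L[1] = -ln(1-0.647) = -ln(0.353) = 1.0413
L[2] = -ln(0.539) = 0.618
L[3] = -ln(0.338) = 1.0847
L[4] = -ln(0.745) = 0.2944
mean = (1.6555 + 1.0413 + 0.618 + 1.0847 + 0.2944)/5 = 0.9388

0.9388
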